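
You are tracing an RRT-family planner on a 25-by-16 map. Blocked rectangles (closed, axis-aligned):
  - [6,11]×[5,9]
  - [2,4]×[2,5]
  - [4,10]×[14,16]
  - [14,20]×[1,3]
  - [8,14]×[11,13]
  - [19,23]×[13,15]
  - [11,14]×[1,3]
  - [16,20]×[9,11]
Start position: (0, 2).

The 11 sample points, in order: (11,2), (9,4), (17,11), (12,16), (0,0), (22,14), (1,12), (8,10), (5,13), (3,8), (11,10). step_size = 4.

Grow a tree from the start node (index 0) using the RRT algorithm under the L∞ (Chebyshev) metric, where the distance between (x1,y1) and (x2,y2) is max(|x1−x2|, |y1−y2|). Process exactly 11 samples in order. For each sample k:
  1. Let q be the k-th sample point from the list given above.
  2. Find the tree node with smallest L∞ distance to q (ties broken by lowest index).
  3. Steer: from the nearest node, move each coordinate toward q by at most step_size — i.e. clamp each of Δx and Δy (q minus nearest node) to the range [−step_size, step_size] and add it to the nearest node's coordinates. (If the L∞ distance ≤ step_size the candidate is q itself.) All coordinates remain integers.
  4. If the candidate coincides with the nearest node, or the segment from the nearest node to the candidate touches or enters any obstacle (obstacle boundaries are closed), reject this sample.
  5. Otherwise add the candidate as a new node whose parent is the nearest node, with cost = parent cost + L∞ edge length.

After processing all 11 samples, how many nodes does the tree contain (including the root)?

1. q=(11,2) nearest=0 d=11 new=(4,2) → blocked by [2,4]×[2,5], reject
2. q=(9,4) nearest=0 d=9 new=(4,4) → blocked by [2,4]×[2,5], reject
3. q=(17,11) nearest=0 d=17 new=(4,6) → blocked by [2,4]×[2,5], reject
4. q=(12,16) nearest=0 d=14 new=(4,6) → blocked by [2,4]×[2,5], reject
5. q=(0,0) nearest=0 d=2 new=(0,0) → add node 1 parent=0 cost=2
6. q=(22,14) nearest=0 d=22 new=(4,6) → blocked by [2,4]×[2,5], reject
7. q=(1,12) nearest=0 d=10 new=(1,6) → add node 2 parent=0 cost=4
8. q=(8,10) nearest=2 d=7 new=(5,10) → add node 3 parent=2 cost=8
9. q=(5,13) nearest=3 d=3 new=(5,13) → add node 4 parent=3 cost=11
10. q=(3,8) nearest=2 d=2 new=(3,8) → add node 5 parent=2 cost=6
11. q=(11,10) nearest=3 d=6 new=(9,10) → add node 6 parent=3 cost=12

Node count: 7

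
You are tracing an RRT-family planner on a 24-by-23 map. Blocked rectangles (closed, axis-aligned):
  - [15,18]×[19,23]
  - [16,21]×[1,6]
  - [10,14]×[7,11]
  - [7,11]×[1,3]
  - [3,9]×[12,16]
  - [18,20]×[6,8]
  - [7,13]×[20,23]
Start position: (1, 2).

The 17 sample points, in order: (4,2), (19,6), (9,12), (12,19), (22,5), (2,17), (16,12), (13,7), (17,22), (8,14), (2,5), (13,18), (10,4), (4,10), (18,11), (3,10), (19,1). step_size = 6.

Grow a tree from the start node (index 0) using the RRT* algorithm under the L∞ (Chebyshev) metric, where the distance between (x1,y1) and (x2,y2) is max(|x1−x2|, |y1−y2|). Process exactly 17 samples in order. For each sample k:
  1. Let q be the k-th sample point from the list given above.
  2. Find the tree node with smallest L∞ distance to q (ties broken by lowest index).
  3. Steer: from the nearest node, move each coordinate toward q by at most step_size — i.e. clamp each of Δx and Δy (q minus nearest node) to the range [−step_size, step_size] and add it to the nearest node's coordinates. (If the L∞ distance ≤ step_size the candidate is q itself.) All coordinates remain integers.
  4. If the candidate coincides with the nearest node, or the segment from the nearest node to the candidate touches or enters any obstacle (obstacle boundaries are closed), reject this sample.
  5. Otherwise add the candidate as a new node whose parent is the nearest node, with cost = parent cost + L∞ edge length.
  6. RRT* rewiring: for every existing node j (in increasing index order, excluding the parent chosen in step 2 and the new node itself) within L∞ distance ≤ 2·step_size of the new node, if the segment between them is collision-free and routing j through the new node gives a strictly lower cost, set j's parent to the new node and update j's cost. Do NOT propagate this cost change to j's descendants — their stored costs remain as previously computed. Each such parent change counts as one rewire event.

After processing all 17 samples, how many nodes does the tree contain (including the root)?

1. q=(4,2) nearest=0 d=3 new=(4,2) → add node 1 parent=0 cost=3
2. q=(19,6) nearest=1 d=15 new=(10,6) → add node 2 parent=1 cost=9
3. q=(9,12) nearest=2 d=6 new=(9,12) → blocked by [3,9]×[12,16], reject
4. q=(12,19) nearest=2 d=13 new=(12,12) → blocked by [10,14]×[7,11], reject
5. q=(22,5) nearest=2 d=12 new=(16,5) → blocked by [16,21]×[1,6], reject
6. q=(2,17) nearest=2 d=11 new=(4,12) → blocked by [3,9]×[12,16], reject
7. q=(16,12) nearest=2 d=6 new=(16,12) → blocked by [10,14]×[7,11], reject
8. q=(13,7) nearest=2 d=3 new=(13,7) → blocked by [10,14]×[7,11], reject
9. q=(17,22) nearest=2 d=16 new=(16,12) → blocked by [10,14]×[7,11], reject
10. q=(8,14) nearest=2 d=8 new=(8,12) → blocked by [3,9]×[12,16], reject
11. q=(2,5) nearest=0 d=3 new=(2,5) → add node 3 parent=0 cost=3
12. q=(13,18) nearest=2 d=12 new=(13,12) → blocked by [10,14]×[7,11], reject
13. q=(10,4) nearest=2 d=2 new=(10,4) → add node 4 parent=2 cost=11
14. q=(4,10) nearest=3 d=5 new=(4,10) → add node 5 parent=3 cost=8
15. q=(18,11) nearest=2 d=8 new=(16,11) → blocked by [10,14]×[7,11], reject
16. q=(3,10) nearest=5 d=1 new=(3,10) → add node 6 parent=5 cost=9
17. q=(19,1) nearest=2 d=9 new=(16,1) → blocked by [16,21]×[1,6], reject

Node count: 7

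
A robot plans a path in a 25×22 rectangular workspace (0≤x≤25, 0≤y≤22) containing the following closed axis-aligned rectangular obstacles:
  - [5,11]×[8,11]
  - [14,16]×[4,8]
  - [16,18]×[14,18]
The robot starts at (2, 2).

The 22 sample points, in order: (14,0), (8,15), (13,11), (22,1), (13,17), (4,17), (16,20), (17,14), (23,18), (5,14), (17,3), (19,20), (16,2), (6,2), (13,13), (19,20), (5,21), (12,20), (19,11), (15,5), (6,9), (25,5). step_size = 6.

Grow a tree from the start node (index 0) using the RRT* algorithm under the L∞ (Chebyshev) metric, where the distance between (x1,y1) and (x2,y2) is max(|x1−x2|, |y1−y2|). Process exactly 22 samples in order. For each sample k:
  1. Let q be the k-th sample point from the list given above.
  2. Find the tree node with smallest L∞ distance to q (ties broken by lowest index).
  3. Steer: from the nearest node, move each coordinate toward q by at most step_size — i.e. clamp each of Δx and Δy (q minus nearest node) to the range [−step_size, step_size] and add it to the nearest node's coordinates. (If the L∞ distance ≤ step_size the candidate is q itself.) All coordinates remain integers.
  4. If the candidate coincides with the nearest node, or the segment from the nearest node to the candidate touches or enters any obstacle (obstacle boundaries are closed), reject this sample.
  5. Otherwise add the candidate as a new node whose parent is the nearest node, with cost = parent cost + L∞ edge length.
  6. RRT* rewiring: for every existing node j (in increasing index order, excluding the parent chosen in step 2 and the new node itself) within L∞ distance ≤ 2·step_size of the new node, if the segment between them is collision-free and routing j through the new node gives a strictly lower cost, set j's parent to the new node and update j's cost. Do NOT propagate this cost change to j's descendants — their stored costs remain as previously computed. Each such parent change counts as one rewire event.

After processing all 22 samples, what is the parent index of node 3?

1. q=(14,0) nearest=0 d=12 new=(8,0) → add node 1 parent=0 cost=6
2. q=(8,15) nearest=0 d=13 new=(8,8) → blocked by [5,11]×[8,11], reject
3. q=(13,11) nearest=0 d=11 new=(8,8) → blocked by [5,11]×[8,11], reject
4. q=(22,1) nearest=1 d=14 new=(14,1) → add node 2 parent=1 cost=12
5. q=(13,17) nearest=0 d=15 new=(8,8) → blocked by [5,11]×[8,11], reject
6. q=(4,17) nearest=0 d=15 new=(4,8) → add node 3 parent=0 cost=6
7. q=(16,20) nearest=3 d=12 new=(10,14) → blocked by [5,11]×[8,11], reject
8. q=(17,14) nearest=2 d=13 new=(17,7) → blocked by [14,16]×[4,8], reject
9. q=(23,18) nearest=2 d=17 new=(20,7) → add node 4 parent=2 cost=18
10. q=(5,14) nearest=3 d=6 new=(5,14) → add node 5 parent=3 cost=12
11. q=(17,3) nearest=2 d=3 new=(17,3) → add node 6 parent=2 cost=15
12. q=(19,20) nearest=4 d=13 new=(19,13) → add node 7 parent=4 cost=24
13. q=(16,2) nearest=6 d=1 new=(16,2) → add node 8 parent=6 cost=16
14. q=(6,2) nearest=1 d=2 new=(6,2) → add node 9 parent=1 cost=8
15. q=(13,13) nearest=7 d=6 new=(13,13) → add node 10 parent=7 cost=30
16. q=(19,20) nearest=7 d=7 new=(19,19) → add node 11 parent=7 cost=30
17. q=(5,21) nearest=5 d=7 new=(5,20) → add node 12 parent=5 cost=18; rewire 10→12 (26<30)
18. q=(12,20) nearest=5 d=7 new=(11,20) → add node 13 parent=5 cost=18; rewire 10→13 (25<26); rewire 11→13 (26<30)
19. q=(19,11) nearest=7 d=2 new=(19,11) → add node 14 parent=7 cost=26
20. q=(15,5) nearest=6 d=2 new=(15,5) → blocked by [14,16]×[4,8], reject
21. q=(6,9) nearest=3 d=2 new=(6,9) → blocked by [5,11]×[8,11], reject
22. q=(25,5) nearest=4 d=5 new=(25,5) → add node 15 parent=4 cost=23

Parent of node 3: 0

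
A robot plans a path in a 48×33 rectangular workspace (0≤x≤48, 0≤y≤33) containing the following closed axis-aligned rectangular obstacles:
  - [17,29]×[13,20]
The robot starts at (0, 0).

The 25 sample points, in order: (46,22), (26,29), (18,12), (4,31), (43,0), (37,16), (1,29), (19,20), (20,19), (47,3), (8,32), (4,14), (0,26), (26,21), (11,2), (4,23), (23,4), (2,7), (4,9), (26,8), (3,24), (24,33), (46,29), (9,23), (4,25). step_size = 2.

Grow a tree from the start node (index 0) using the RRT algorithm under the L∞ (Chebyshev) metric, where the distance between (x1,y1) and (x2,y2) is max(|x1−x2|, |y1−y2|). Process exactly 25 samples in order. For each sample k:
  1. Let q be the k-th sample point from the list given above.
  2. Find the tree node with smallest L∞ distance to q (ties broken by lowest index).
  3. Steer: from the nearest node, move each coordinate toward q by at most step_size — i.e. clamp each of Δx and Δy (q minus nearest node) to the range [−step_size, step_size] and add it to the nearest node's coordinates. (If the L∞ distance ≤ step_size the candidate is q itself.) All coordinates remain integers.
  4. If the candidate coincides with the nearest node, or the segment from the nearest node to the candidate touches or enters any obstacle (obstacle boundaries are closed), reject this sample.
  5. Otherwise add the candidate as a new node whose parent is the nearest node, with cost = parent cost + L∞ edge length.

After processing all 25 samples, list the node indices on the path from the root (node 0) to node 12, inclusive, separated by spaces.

Path: 0 1 2 3 4 7 11 12

1. q=(46,22) nearest=0 d=46 new=(2,2) → add node 1 parent=0 cost=2
2. q=(26,29) nearest=1 d=27 new=(4,4) → add node 2 parent=1 cost=4
3. q=(18,12) nearest=2 d=14 new=(6,6) → add node 3 parent=2 cost=6
4. q=(4,31) nearest=3 d=25 new=(4,8) → add node 4 parent=3 cost=8
5. q=(43,0) nearest=3 d=37 new=(8,4) → add node 5 parent=3 cost=8
6. q=(37,16) nearest=5 d=29 new=(10,6) → add node 6 parent=5 cost=10
7. q=(1,29) nearest=4 d=21 new=(2,10) → add node 7 parent=4 cost=10
8. q=(19,20) nearest=3 d=14 new=(8,8) → add node 8 parent=3 cost=8
9. q=(20,19) nearest=8 d=12 new=(10,10) → add node 9 parent=8 cost=10
10. q=(47,3) nearest=6 d=37 new=(12,4) → add node 10 parent=6 cost=12
11. q=(8,32) nearest=7 d=22 new=(4,12) → add node 11 parent=7 cost=12
12. q=(4,14) nearest=11 d=2 new=(4,14) → add node 12 parent=11 cost=14
13. q=(0,26) nearest=12 d=12 new=(2,16) → add node 13 parent=12 cost=16
14. q=(26,21) nearest=6 d=16 new=(12,8) → add node 14 parent=6 cost=12
15. q=(11,2) nearest=10 d=2 new=(11,2) → add node 15 parent=10 cost=14
16. q=(4,23) nearest=13 d=7 new=(4,18) → add node 16 parent=13 cost=18
17. q=(23,4) nearest=10 d=11 new=(14,4) → add node 17 parent=10 cost=14
18. q=(2,7) nearest=4 d=2 new=(2,7) → add node 18 parent=4 cost=10
19. q=(4,9) nearest=4 d=1 new=(4,9) → add node 19 parent=4 cost=9
20. q=(26,8) nearest=17 d=12 new=(16,6) → add node 20 parent=17 cost=16
21. q=(3,24) nearest=16 d=6 new=(3,20) → add node 21 parent=16 cost=20
22. q=(24,33) nearest=12 d=20 new=(6,16) → add node 22 parent=12 cost=16
23. q=(46,29) nearest=20 d=30 new=(18,8) → add node 23 parent=20 cost=18
24. q=(9,23) nearest=16 d=5 new=(6,20) → add node 24 parent=16 cost=20
25. q=(4,25) nearest=21 d=5 new=(4,22) → add node 25 parent=21 cost=22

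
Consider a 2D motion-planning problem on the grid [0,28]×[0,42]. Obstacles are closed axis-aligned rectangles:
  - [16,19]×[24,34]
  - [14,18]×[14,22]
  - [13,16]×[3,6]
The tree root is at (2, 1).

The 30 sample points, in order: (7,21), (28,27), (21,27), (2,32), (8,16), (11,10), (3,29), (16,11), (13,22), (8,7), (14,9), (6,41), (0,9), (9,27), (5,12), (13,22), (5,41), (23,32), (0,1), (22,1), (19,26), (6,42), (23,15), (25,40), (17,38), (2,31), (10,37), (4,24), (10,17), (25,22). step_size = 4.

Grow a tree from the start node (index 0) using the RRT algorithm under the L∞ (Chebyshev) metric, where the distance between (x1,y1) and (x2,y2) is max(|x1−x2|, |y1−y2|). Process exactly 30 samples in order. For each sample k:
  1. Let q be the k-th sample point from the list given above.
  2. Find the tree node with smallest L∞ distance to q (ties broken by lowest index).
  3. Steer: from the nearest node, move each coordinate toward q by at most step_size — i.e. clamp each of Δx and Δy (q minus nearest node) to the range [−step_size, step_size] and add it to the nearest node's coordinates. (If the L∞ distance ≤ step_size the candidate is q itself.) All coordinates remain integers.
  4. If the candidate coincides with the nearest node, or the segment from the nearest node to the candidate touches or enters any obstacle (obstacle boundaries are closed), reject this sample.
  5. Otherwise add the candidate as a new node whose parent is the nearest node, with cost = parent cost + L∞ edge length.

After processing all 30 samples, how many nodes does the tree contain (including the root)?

1. q=(7,21) nearest=0 d=20 new=(6,5) → add node 1 parent=0 cost=4
2. q=(28,27) nearest=1 d=22 new=(10,9) → add node 2 parent=1 cost=8
3. q=(21,27) nearest=2 d=18 new=(14,13) → add node 3 parent=2 cost=12
4. q=(2,32) nearest=3 d=19 new=(10,17) → add node 4 parent=3 cost=16
5. q=(8,16) nearest=4 d=2 new=(8,16) → add node 5 parent=4 cost=18
6. q=(11,10) nearest=2 d=1 new=(11,10) → add node 6 parent=2 cost=9
7. q=(3,29) nearest=4 d=12 new=(6,21) → add node 7 parent=4 cost=20
8. q=(16,11) nearest=3 d=2 new=(16,11) → add node 8 parent=3 cost=14
9. q=(13,22) nearest=4 d=5 new=(13,21) → add node 9 parent=4 cost=20
10. q=(8,7) nearest=1 d=2 new=(8,7) → add node 10 parent=1 cost=6
11. q=(14,9) nearest=8 d=2 new=(14,9) → add node 11 parent=8 cost=16
12. q=(6,41) nearest=7 d=20 new=(6,25) → add node 12 parent=7 cost=24
13. q=(0,9) nearest=1 d=6 new=(2,9) → add node 13 parent=1 cost=8
14. q=(9,27) nearest=12 d=3 new=(9,27) → add node 14 parent=12 cost=27
15. q=(5,12) nearest=13 d=3 new=(5,12) → add node 15 parent=13 cost=11
16. q=(13,22) nearest=9 d=1 new=(13,22) → add node 16 parent=9 cost=21
17. q=(5,41) nearest=14 d=14 new=(5,31) → add node 17 parent=14 cost=31
18. q=(23,32) nearest=16 d=10 new=(17,26) → blocked by [16,19]×[24,34], reject
19. q=(0,1) nearest=0 d=2 new=(0,1) → add node 18 parent=0 cost=2
20. q=(22,1) nearest=11 d=8 new=(18,5) → add node 19 parent=11 cost=20
21. q=(19,26) nearest=9 d=6 new=(17,25) → blocked by [16,19]×[24,34], reject
22. q=(6,42) nearest=17 d=11 new=(6,35) → add node 20 parent=17 cost=35
23. q=(23,15) nearest=8 d=7 new=(20,15) → add node 21 parent=8 cost=18
24. q=(25,40) nearest=14 d=16 new=(13,31) → add node 22 parent=14 cost=31
25. q=(17,38) nearest=22 d=7 new=(17,35) → blocked by [16,19]×[24,34], reject
26. q=(2,31) nearest=17 d=3 new=(2,31) → add node 23 parent=17 cost=34
27. q=(10,37) nearest=20 d=4 new=(10,37) → add node 24 parent=20 cost=39
28. q=(4,24) nearest=12 d=2 new=(4,24) → add node 25 parent=12 cost=26
29. q=(10,17) nearest=4 d=0 → coincident, reject
30. q=(25,22) nearest=21 d=7 new=(24,19) → add node 26 parent=21 cost=22

Node count: 27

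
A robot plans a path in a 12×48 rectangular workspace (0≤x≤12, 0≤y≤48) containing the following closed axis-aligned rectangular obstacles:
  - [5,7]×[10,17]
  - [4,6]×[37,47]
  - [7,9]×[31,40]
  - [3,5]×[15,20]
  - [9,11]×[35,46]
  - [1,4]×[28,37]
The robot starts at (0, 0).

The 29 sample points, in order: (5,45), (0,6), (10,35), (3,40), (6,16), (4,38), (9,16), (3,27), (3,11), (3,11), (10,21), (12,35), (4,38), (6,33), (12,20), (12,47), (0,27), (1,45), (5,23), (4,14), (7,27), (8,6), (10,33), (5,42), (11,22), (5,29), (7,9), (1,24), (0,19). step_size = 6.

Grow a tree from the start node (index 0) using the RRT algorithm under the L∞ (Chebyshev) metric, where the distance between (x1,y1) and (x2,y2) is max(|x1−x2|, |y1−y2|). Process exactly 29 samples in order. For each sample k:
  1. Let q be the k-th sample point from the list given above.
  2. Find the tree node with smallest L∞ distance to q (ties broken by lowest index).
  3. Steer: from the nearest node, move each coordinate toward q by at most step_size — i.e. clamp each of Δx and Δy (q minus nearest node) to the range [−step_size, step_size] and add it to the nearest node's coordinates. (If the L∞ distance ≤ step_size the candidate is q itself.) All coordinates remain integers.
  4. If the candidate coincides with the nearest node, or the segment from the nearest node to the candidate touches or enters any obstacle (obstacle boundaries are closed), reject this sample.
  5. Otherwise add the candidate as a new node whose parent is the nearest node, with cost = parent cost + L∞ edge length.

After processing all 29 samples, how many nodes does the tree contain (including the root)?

Node count: 21

1. q=(5,45) nearest=0 d=45 new=(5,6) → add node 1 parent=0 cost=6
2. q=(0,6) nearest=1 d=5 new=(0,6) → add node 2 parent=1 cost=11
3. q=(10,35) nearest=1 d=29 new=(10,12) → add node 3 parent=1 cost=12
4. q=(3,40) nearest=3 d=28 new=(4,18) → blocked by [5,7]×[10,17], reject
5. q=(6,16) nearest=3 d=4 new=(6,16) → blocked by [5,7]×[10,17], reject
6. q=(4,38) nearest=3 d=26 new=(4,18) → blocked by [5,7]×[10,17], reject
7. q=(9,16) nearest=3 d=4 new=(9,16) → add node 4 parent=3 cost=16
8. q=(3,27) nearest=4 d=11 new=(3,22) → blocked by [3,5]×[15,20], reject
9. q=(3,11) nearest=1 d=5 new=(3,11) → add node 5 parent=1 cost=11
10. q=(3,11) nearest=5 d=0 → coincident, reject
11. q=(10,21) nearest=4 d=5 new=(10,21) → add node 6 parent=4 cost=21
12. q=(12,35) nearest=6 d=14 new=(12,27) → add node 7 parent=6 cost=27
13. q=(4,38) nearest=7 d=11 new=(6,33) → blocked by [7,9]×[31,40], reject
14. q=(6,33) nearest=7 d=6 new=(6,33) → blocked by [7,9]×[31,40], reject
15. q=(12,20) nearest=6 d=2 new=(12,20) → add node 8 parent=6 cost=23
16. q=(12,47) nearest=7 d=20 new=(12,33) → add node 9 parent=7 cost=33
17. q=(0,27) nearest=6 d=10 new=(4,27) → add node 10 parent=6 cost=27
18. q=(1,45) nearest=9 d=12 new=(6,39) → blocked by [4,6]×[37,47], reject
19. q=(5,23) nearest=10 d=4 new=(5,23) → add node 11 parent=10 cost=31
20. q=(4,14) nearest=5 d=3 new=(4,14) → add node 12 parent=5 cost=14
21. q=(7,27) nearest=10 d=3 new=(7,27) → add node 13 parent=10 cost=30
22. q=(8,6) nearest=1 d=3 new=(8,6) → add node 14 parent=1 cost=9
23. q=(10,33) nearest=9 d=2 new=(10,33) → add node 15 parent=9 cost=35
24. q=(5,42) nearest=9 d=9 new=(6,39) → blocked by [4,6]×[37,47], reject
25. q=(11,22) nearest=6 d=1 new=(11,22) → add node 16 parent=6 cost=22
26. q=(5,29) nearest=10 d=2 new=(5,29) → add node 17 parent=10 cost=29
27. q=(7,9) nearest=1 d=3 new=(7,9) → add node 18 parent=1 cost=9
28. q=(1,24) nearest=10 d=3 new=(1,24) → add node 19 parent=10 cost=30
29. q=(0,19) nearest=11 d=5 new=(0,19) → add node 20 parent=11 cost=36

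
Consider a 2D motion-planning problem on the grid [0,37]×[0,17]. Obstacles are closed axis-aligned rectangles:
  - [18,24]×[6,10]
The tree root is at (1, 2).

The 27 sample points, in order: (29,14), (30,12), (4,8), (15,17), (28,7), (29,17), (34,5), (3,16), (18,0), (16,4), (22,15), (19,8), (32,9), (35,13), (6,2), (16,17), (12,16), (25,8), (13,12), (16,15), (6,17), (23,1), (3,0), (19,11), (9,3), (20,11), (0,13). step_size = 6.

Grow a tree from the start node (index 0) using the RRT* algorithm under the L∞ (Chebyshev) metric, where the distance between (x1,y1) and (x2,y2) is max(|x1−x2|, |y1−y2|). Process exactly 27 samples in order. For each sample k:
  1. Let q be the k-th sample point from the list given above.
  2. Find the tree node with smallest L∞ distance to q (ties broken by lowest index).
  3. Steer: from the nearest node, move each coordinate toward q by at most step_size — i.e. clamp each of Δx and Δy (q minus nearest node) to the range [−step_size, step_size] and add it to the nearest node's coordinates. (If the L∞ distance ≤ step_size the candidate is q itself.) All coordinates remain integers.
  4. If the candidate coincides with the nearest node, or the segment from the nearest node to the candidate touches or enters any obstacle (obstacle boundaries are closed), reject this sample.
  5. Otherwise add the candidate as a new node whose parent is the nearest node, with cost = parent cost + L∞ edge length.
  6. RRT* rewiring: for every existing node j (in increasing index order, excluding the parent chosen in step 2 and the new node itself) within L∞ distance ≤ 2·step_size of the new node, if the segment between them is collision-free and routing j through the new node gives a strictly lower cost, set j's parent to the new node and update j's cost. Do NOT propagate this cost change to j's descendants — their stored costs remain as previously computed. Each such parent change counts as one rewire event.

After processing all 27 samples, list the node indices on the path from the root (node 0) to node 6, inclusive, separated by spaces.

Path: 0 1 2 4 5 6

1. q=(29,14) nearest=0 d=28 new=(7,8) → add node 1 parent=0 cost=6
2. q=(30,12) nearest=1 d=23 new=(13,12) → add node 2 parent=1 cost=12
3. q=(4,8) nearest=1 d=3 new=(4,8) → add node 3 parent=1 cost=9
4. q=(15,17) nearest=2 d=5 new=(15,17) → add node 4 parent=2 cost=17
5. q=(28,7) nearest=4 d=13 new=(21,11) → add node 5 parent=4 cost=23
6. q=(29,17) nearest=5 d=8 new=(27,17) → add node 6 parent=5 cost=29
7. q=(34,5) nearest=6 d=12 new=(33,11) → add node 7 parent=6 cost=35
8. q=(3,16) nearest=1 d=8 new=(3,14) → add node 8 parent=1 cost=12
9. q=(18,0) nearest=1 d=11 new=(13,2) → add node 9 parent=1 cost=12
10. q=(16,4) nearest=9 d=3 new=(16,4) → add node 10 parent=9 cost=15
11. q=(22,15) nearest=5 d=4 new=(22,15) → add node 11 parent=5 cost=27
12. q=(19,8) nearest=5 d=3 new=(19,8) → blocked by [18,24]×[6,10], reject
13. q=(32,9) nearest=7 d=2 new=(32,9) → add node 12 parent=7 cost=37
14. q=(35,13) nearest=7 d=2 new=(35,13) → add node 13 parent=7 cost=37
15. q=(6,2) nearest=0 d=5 new=(6,2) → add node 14 parent=0 cost=5
16. q=(16,17) nearest=4 d=1 new=(16,17) → add node 15 parent=4 cost=18; rewire 11→15 (24<27)
17. q=(12,16) nearest=4 d=3 new=(12,16) → add node 16 parent=4 cost=20
18. q=(25,8) nearest=5 d=4 new=(25,8) → blocked by [18,24]×[6,10], reject
19. q=(13,12) nearest=2 d=0 → coincident, reject
20. q=(16,15) nearest=4 d=2 new=(16,15) → add node 17 parent=4 cost=19
21. q=(6,17) nearest=8 d=3 new=(6,17) → add node 18 parent=8 cost=15
22. q=(23,1) nearest=10 d=7 new=(22,1) → add node 19 parent=10 cost=21; rewire 7→19 (32<35); rewire 12→19 (31<37)
23. q=(3,0) nearest=0 d=2 new=(3,0) → add node 20 parent=0 cost=2
24. q=(19,11) nearest=5 d=2 new=(19,11) → add node 21 parent=5 cost=25
25. q=(9,3) nearest=14 d=3 new=(9,3) → add node 22 parent=14 cost=8; rewire 21→22 (18<25)
26. q=(20,11) nearest=5 d=1 new=(20,11) → add node 23 parent=5 cost=24
27. q=(0,13) nearest=8 d=3 new=(0,13) → add node 24 parent=8 cost=15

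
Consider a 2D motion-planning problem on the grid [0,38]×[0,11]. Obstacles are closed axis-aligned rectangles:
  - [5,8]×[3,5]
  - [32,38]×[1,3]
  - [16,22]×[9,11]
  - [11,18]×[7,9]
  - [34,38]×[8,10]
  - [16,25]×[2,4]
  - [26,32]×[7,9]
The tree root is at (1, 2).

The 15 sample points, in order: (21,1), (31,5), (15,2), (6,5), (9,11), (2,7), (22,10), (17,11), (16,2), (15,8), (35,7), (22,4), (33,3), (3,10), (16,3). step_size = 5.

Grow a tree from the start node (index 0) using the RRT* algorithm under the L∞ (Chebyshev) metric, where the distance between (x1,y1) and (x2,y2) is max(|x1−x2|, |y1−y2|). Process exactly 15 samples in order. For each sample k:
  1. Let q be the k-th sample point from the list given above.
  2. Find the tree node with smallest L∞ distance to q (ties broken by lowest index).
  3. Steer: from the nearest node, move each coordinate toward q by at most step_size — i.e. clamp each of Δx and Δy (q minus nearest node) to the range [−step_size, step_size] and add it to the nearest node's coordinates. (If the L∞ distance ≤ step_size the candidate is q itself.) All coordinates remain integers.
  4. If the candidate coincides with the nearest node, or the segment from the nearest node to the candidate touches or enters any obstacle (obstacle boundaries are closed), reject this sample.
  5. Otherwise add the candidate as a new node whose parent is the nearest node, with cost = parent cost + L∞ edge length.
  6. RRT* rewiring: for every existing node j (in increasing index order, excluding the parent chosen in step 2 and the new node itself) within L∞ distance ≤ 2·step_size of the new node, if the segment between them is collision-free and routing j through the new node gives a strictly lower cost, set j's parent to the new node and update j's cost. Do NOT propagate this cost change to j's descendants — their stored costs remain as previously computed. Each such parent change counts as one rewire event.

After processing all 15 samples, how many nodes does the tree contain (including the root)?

1. q=(21,1) nearest=0 d=20 new=(6,1) → add node 1 parent=0 cost=5
2. q=(31,5) nearest=1 d=25 new=(11,5) → add node 2 parent=1 cost=10
3. q=(15,2) nearest=2 d=4 new=(15,2) → add node 3 parent=2 cost=14
4. q=(6,5) nearest=1 d=4 new=(6,5) → blocked by [5,8]×[3,5], reject
5. q=(9,11) nearest=2 d=6 new=(9,10) → add node 4 parent=2 cost=15
6. q=(2,7) nearest=0 d=5 new=(2,7) → add node 5 parent=0 cost=5; rewire 4→5 (12<15)
7. q=(22,10) nearest=3 d=8 new=(20,7) → blocked by [16,25]×[2,4], reject
8. q=(17,11) nearest=2 d=6 new=(16,10) → blocked by [16,22]×[9,11], reject
9. q=(16,2) nearest=3 d=1 new=(16,2) → blocked by [16,25]×[2,4], reject
10. q=(15,8) nearest=2 d=4 new=(15,8) → blocked by [11,18]×[7,9], reject
11. q=(35,7) nearest=3 d=20 new=(20,7) → blocked by [16,25]×[2,4], reject
12. q=(22,4) nearest=3 d=7 new=(20,4) → blocked by [16,25]×[2,4], reject
13. q=(33,3) nearest=3 d=18 new=(20,3) → blocked by [16,25]×[2,4], reject
14. q=(3,10) nearest=5 d=3 new=(3,10) → add node 6 parent=5 cost=8
15. q=(16,3) nearest=3 d=1 new=(16,3) → blocked by [16,25]×[2,4], reject

Node count: 7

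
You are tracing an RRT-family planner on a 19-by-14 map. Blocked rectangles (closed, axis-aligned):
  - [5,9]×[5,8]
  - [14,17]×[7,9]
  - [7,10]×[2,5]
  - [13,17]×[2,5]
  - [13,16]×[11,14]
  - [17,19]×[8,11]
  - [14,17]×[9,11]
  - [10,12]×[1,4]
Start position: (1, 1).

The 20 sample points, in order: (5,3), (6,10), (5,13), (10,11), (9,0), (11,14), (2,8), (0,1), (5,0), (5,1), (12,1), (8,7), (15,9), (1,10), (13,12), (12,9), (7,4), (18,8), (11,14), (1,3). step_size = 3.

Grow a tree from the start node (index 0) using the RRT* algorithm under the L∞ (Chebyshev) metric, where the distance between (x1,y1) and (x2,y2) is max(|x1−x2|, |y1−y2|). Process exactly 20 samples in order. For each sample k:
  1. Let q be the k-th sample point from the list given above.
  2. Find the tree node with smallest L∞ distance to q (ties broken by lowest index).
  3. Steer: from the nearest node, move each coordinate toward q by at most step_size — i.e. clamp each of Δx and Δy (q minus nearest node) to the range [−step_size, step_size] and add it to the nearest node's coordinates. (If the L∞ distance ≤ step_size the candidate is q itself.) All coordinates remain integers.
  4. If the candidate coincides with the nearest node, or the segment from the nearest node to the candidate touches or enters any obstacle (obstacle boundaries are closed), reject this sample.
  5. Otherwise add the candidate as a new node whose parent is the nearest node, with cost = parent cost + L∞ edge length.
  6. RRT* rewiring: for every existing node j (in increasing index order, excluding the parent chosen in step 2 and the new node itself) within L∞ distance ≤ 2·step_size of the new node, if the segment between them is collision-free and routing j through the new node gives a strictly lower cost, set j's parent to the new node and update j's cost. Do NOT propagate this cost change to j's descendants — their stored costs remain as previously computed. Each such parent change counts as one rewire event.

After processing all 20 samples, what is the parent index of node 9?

1. q=(5,3) nearest=0 d=4 new=(4,3) → add node 1 parent=0 cost=3
2. q=(6,10) nearest=1 d=7 new=(6,6) → blocked by [5,9]×[5,8], reject
3. q=(5,13) nearest=1 d=10 new=(5,6) → blocked by [5,9]×[5,8], reject
4. q=(10,11) nearest=1 d=8 new=(7,6) → blocked by [5,9]×[5,8], reject
5. q=(9,0) nearest=1 d=5 new=(7,0) → add node 2 parent=1 cost=6
6. q=(11,14) nearest=1 d=11 new=(7,6) → blocked by [5,9]×[5,8], reject
7. q=(2,8) nearest=1 d=5 new=(2,6) → add node 3 parent=1 cost=6
8. q=(0,1) nearest=0 d=1 new=(0,1) → add node 4 parent=0 cost=1
9. q=(5,0) nearest=2 d=2 new=(5,0) → add node 5 parent=2 cost=8
10. q=(5,1) nearest=5 d=1 new=(5,1) → add node 6 parent=5 cost=9
11. q=(12,1) nearest=2 d=5 new=(10,1) → blocked by [10,12]×[1,4], reject
12. q=(8,7) nearest=1 d=4 new=(7,6) → blocked by [5,9]×[5,8], reject
13. q=(15,9) nearest=2 d=9 new=(10,3) → blocked by [7,10]×[2,5], reject
14. q=(1,10) nearest=3 d=4 new=(1,9) → add node 7 parent=3 cost=9
15. q=(13,12) nearest=1 d=9 new=(7,6) → blocked by [5,9]×[5,8], reject
16. q=(12,9) nearest=1 d=8 new=(7,6) → blocked by [5,9]×[5,8], reject
17. q=(7,4) nearest=1 d=3 new=(7,4) → blocked by [7,10]×[2,5], reject
18. q=(18,8) nearest=2 d=11 new=(10,3) → blocked by [7,10]×[2,5], reject
19. q=(11,14) nearest=3 d=9 new=(5,9) → add node 8 parent=3 cost=9
20. q=(1,3) nearest=0 d=2 new=(1,3) → add node 9 parent=0 cost=2; rewire 3→9 (5<6); rewire 5→9 (6<8); rewire 6→9 (6<9); rewire 7→9 (8<9); rewire 8→9 (8<9)

Parent of node 9: 0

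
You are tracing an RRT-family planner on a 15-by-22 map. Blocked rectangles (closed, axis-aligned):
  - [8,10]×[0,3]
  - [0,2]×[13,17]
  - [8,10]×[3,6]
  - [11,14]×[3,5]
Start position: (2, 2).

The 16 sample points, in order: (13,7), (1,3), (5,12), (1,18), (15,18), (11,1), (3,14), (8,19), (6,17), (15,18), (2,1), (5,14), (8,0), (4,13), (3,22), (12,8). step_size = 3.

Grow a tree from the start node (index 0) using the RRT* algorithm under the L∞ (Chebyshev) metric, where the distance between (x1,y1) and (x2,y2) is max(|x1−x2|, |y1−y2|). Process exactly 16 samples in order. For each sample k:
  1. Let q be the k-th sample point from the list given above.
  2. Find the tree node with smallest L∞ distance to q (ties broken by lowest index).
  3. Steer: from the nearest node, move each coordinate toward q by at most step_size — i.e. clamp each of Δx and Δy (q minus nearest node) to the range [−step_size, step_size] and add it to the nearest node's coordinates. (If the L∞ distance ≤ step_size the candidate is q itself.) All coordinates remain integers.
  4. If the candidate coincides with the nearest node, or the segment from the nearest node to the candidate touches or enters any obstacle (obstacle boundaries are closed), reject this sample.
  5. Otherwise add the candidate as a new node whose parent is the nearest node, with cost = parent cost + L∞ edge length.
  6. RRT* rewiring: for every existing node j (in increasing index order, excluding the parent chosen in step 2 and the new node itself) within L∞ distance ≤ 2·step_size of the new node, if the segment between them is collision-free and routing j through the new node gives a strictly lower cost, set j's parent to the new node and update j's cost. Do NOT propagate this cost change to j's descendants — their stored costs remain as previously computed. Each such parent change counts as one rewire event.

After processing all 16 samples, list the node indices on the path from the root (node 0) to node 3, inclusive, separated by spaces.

Path: 0 1 3

1. q=(13,7) nearest=0 d=11 new=(5,5) → add node 1 parent=0 cost=3
2. q=(1,3) nearest=0 d=1 new=(1,3) → add node 2 parent=0 cost=1
3. q=(5,12) nearest=1 d=7 new=(5,8) → add node 3 parent=1 cost=6
4. q=(1,18) nearest=3 d=10 new=(2,11) → add node 4 parent=3 cost=9
5. q=(15,18) nearest=3 d=10 new=(8,11) → add node 5 parent=3 cost=9
6. q=(11,1) nearest=1 d=6 new=(8,2) → blocked by [8,10]×[0,3], reject
7. q=(3,14) nearest=4 d=3 new=(3,14) → add node 6 parent=4 cost=12
8. q=(8,19) nearest=6 d=5 new=(6,17) → add node 7 parent=6 cost=15
9. q=(6,17) nearest=7 d=0 → coincident, reject
10. q=(15,18) nearest=5 d=7 new=(11,14) → add node 8 parent=5 cost=12
11. q=(2,1) nearest=0 d=1 new=(2,1) → add node 9 parent=0 cost=1
12. q=(5,14) nearest=6 d=2 new=(5,14) → add node 10 parent=6 cost=14
13. q=(8,0) nearest=1 d=5 new=(8,2) → blocked by [8,10]×[0,3], reject
14. q=(4,13) nearest=6 d=1 new=(4,13) → add node 11 parent=6 cost=13
15. q=(3,22) nearest=7 d=5 new=(3,20) → add node 12 parent=7 cost=18
16. q=(12,8) nearest=5 d=4 new=(11,8) → add node 13 parent=5 cost=12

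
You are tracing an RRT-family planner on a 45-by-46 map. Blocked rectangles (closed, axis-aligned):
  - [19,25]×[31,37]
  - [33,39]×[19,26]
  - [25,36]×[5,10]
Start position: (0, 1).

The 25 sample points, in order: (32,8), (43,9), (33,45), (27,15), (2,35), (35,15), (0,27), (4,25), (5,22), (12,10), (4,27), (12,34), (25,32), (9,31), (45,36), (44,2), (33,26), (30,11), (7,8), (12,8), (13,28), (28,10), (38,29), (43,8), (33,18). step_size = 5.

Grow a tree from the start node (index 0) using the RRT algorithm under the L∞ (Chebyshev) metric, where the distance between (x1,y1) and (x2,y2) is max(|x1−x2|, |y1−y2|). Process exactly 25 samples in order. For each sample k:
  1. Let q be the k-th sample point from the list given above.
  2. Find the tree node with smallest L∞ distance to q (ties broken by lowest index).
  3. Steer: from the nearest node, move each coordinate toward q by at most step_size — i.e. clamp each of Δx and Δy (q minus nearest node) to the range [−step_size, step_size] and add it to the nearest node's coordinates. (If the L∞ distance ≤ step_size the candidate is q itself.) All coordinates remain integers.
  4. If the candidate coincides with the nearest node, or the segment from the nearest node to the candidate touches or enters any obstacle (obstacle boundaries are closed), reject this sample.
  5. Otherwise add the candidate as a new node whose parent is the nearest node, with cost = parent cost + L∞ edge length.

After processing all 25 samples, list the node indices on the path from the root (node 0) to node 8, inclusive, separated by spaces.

1. q=(32,8) nearest=0 d=32 new=(5,6) → add node 1 parent=0 cost=5
2. q=(43,9) nearest=1 d=38 new=(10,9) → add node 2 parent=1 cost=10
3. q=(33,45) nearest=2 d=36 new=(15,14) → add node 3 parent=2 cost=15
4. q=(27,15) nearest=3 d=12 new=(20,15) → add node 4 parent=3 cost=20
5. q=(2,35) nearest=4 d=20 new=(15,20) → add node 5 parent=4 cost=25
6. q=(35,15) nearest=4 d=15 new=(25,15) → add node 6 parent=4 cost=25
7. q=(0,27) nearest=3 d=15 new=(10,19) → add node 7 parent=3 cost=20
8. q=(4,25) nearest=7 d=6 new=(5,24) → add node 8 parent=7 cost=25
9. q=(5,22) nearest=8 d=2 new=(5,22) → add node 9 parent=8 cost=27
10. q=(12,10) nearest=2 d=2 new=(12,10) → add node 10 parent=2 cost=12
11. q=(4,27) nearest=8 d=3 new=(4,27) → add node 11 parent=8 cost=28
12. q=(12,34) nearest=11 d=8 new=(9,32) → add node 12 parent=11 cost=33
13. q=(25,32) nearest=5 d=12 new=(20,25) → add node 13 parent=5 cost=30
14. q=(9,31) nearest=12 d=1 new=(9,31) → add node 14 parent=12 cost=34
15. q=(45,36) nearest=6 d=21 new=(30,20) → add node 15 parent=6 cost=30
16. q=(44,2) nearest=15 d=18 new=(35,15) → add node 16 parent=15 cost=35
17. q=(33,26) nearest=15 d=6 new=(33,25) → blocked by [33,39]×[19,26], reject
18. q=(30,11) nearest=6 d=5 new=(30,11) → add node 17 parent=6 cost=30
19. q=(7,8) nearest=1 d=2 new=(7,8) → add node 18 parent=1 cost=7
20. q=(12,8) nearest=2 d=2 new=(12,8) → add node 19 parent=2 cost=12
21. q=(13,28) nearest=12 d=4 new=(13,28) → add node 20 parent=12 cost=37
22. q=(28,10) nearest=17 d=2 new=(28,10) → blocked by [25,36]×[5,10], reject
23. q=(38,29) nearest=15 d=9 new=(35,25) → blocked by [33,39]×[19,26], reject
24. q=(43,8) nearest=16 d=8 new=(40,10) → add node 21 parent=16 cost=40
25. q=(33,18) nearest=15 d=3 new=(33,18) → add node 22 parent=15 cost=33

Path: 0 1 2 3 7 8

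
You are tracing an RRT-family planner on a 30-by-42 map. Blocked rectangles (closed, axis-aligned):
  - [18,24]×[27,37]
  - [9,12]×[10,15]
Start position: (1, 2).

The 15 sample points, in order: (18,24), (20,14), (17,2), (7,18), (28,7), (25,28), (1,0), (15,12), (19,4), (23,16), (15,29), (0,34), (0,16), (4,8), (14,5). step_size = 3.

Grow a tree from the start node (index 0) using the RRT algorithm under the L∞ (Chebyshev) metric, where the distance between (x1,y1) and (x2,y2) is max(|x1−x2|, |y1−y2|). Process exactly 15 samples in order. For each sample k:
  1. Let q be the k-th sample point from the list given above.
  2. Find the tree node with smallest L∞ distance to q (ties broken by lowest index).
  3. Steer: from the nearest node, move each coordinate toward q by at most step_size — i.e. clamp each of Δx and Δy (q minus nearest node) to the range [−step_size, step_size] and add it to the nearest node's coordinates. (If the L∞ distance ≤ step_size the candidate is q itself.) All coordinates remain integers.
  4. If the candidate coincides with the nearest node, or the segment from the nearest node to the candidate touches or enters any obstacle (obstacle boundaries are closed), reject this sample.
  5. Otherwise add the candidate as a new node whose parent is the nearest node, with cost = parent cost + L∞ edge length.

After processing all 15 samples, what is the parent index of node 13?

1. q=(18,24) nearest=0 d=22 new=(4,5) → add node 1 parent=0 cost=3
2. q=(20,14) nearest=1 d=16 new=(7,8) → add node 2 parent=1 cost=6
3. q=(17,2) nearest=2 d=10 new=(10,5) → add node 3 parent=2 cost=9
4. q=(7,18) nearest=2 d=10 new=(7,11) → add node 4 parent=2 cost=9
5. q=(28,7) nearest=3 d=18 new=(13,7) → add node 5 parent=3 cost=12
6. q=(25,28) nearest=4 d=18 new=(10,14) → blocked by [9,12]×[10,15], reject
7. q=(1,0) nearest=0 d=2 new=(1,0) → add node 6 parent=0 cost=2
8. q=(15,12) nearest=5 d=5 new=(15,10) → add node 7 parent=5 cost=15
9. q=(19,4) nearest=5 d=6 new=(16,4) → add node 8 parent=5 cost=15
10. q=(23,16) nearest=7 d=8 new=(18,13) → add node 9 parent=7 cost=18
11. q=(15,29) nearest=9 d=16 new=(15,16) → add node 10 parent=9 cost=21
12. q=(0,34) nearest=10 d=18 new=(12,19) → add node 11 parent=10 cost=24
13. q=(0,16) nearest=4 d=7 new=(4,14) → add node 12 parent=4 cost=12
14. q=(4,8) nearest=1 d=3 new=(4,8) → add node 13 parent=1 cost=6
15. q=(14,5) nearest=5 d=2 new=(14,5) → add node 14 parent=5 cost=14

Parent of node 13: 1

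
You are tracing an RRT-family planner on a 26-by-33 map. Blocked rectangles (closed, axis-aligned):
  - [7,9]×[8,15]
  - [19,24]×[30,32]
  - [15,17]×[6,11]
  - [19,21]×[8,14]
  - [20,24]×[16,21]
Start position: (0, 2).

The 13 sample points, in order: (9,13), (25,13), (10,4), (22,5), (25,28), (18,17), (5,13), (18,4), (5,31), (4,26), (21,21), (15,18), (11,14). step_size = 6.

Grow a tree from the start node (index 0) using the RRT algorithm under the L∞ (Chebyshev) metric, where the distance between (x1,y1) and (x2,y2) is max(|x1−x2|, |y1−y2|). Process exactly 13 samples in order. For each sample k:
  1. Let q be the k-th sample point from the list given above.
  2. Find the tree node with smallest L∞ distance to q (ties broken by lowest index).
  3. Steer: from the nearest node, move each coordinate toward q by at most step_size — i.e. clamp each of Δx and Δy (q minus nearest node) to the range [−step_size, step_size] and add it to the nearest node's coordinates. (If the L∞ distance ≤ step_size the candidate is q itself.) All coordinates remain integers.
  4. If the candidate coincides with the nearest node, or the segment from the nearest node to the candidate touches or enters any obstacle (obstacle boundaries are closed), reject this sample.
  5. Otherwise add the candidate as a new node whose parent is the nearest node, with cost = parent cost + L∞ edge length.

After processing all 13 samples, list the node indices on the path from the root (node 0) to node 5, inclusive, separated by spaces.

1. q=(9,13) nearest=0 d=11 new=(6,8) → add node 1 parent=0 cost=6
2. q=(25,13) nearest=1 d=19 new=(12,13) → blocked by [7,9]×[8,15], reject
3. q=(10,4) nearest=1 d=4 new=(10,4) → add node 2 parent=1 cost=10
4. q=(22,5) nearest=2 d=12 new=(16,5) → add node 3 parent=2 cost=16
5. q=(25,28) nearest=1 d=20 new=(12,14) → blocked by [7,9]×[8,15], reject
6. q=(18,17) nearest=1 d=12 new=(12,14) → blocked by [7,9]×[8,15], reject
7. q=(5,13) nearest=1 d=5 new=(5,13) → add node 4 parent=1 cost=11
8. q=(18,4) nearest=3 d=2 new=(18,4) → add node 5 parent=3 cost=18
9. q=(5,31) nearest=4 d=18 new=(5,19) → add node 6 parent=4 cost=17
10. q=(4,26) nearest=6 d=7 new=(4,25) → add node 7 parent=6 cost=23
11. q=(21,21) nearest=1 d=15 new=(12,14) → blocked by [7,9]×[8,15], reject
12. q=(15,18) nearest=1 d=10 new=(12,14) → blocked by [7,9]×[8,15], reject
13. q=(11,14) nearest=1 d=6 new=(11,14) → blocked by [7,9]×[8,15], reject

Path: 0 1 2 3 5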